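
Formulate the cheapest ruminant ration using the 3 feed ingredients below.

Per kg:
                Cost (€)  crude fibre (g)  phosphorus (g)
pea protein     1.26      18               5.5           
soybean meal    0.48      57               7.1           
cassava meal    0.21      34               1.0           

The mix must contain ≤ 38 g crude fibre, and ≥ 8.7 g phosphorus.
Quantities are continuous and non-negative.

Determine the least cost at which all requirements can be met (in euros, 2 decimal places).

€1.67

Set it up as a linear program. Let x1 = kg of pea protein, x2 = kg of soybean meal, x3 = kg of cassava meal.
Minimize 1.26x1 + 0.48x2 + 0.21x3 s.t.:
  18x1 + 57x2 + 34x3 ≤ 38   (crude fibre)
  5.5x1 + 7.1x2 + 1x3 ≥ 8.7   (phosphorus)
  x1, x2, x3 ≥ 0.
The optimal basis is {pea protein, soybean meal}; cassava meal drops out. The crude fibre and phosphorus requirements are met with equality.
So pea protein = 1.218 kg, soybean meal = 0.2822 kg.
Objective = 1.26·1.218 + 0.48·0.2822 = 1.6701.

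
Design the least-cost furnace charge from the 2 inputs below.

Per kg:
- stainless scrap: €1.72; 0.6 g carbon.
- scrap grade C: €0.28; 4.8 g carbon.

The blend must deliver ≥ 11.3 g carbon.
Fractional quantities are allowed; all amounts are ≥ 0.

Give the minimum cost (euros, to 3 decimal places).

Let x1 = kg of stainless scrap, x2 = kg of scrap grade C.
Minimize 1.72x1 + 0.28x2 with:
  0.6x1 + 4.8x2 ≥ 11.3   (carbon)
  x1, x2 ≥ 0.
The optimal basis is {scrap grade C}; stainless scrap drops out. Binding constraint: carbon.
That vertex is x2 = 2.354.
Total cost: 0.28·2.354 = 0.65912.

€0.659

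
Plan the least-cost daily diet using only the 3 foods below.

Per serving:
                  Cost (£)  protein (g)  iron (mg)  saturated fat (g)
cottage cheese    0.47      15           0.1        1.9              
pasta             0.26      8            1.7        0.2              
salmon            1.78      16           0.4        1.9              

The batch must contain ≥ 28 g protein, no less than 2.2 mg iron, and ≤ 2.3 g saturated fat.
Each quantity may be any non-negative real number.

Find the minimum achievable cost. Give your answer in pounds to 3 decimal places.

Let x1 = servings of cottage cheese, x2 = servings of pasta, x3 = servings of salmon.
Minimise 0.47x1 + 0.26x2 + 1.78x3 subject to:
  15x1 + 8x2 + 16x3 ≥ 28   (protein)
  0.1x1 + 1.7x2 + 0.4x3 ≥ 2.2   (iron)
  1.9x1 + 0.2x2 + 1.9x3 ≤ 2.3   (saturated fat)
  x1, x2, x3 ≥ 0.
The minimum-cost mix takes nothing from salmon — only cottage cheese, pasta. Binding constraints: protein and saturated fat.
Solving gives x1 = 1.049, x2 = 1.533.
Cost = 0.47·1.049 + 0.26·1.533 = 0.89161.

£0.892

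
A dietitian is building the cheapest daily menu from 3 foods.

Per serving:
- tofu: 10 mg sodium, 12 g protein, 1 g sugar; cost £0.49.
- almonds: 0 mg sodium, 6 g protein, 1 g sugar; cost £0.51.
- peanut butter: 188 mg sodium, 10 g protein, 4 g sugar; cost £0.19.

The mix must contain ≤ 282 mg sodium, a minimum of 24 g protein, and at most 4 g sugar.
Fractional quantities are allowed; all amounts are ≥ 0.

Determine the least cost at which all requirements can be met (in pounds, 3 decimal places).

£0.842

Set it up as a linear program. Let x1 = servings of tofu, x2 = servings of almonds, x3 = servings of peanut butter.
Minimise 0.49x1 + 0.51x2 + 0.19x3 s.t.:
  10x1 + 188x3 ≤ 282   (sodium)
  12x1 + 6x2 + 10x3 ≥ 24   (protein)
  1x1 + 1x2 + 4x3 ≤ 4   (sugar)
  x1, x2, x3 ≥ 0.
The optimal basis is {tofu, peanut butter}; almonds drops out. The protein and sugar requirements are met with equality.
That vertex is x1 = 1.474, x3 = 0.6316.
Objective = 0.49·1.474 + 0.19·0.6316 = 0.84226.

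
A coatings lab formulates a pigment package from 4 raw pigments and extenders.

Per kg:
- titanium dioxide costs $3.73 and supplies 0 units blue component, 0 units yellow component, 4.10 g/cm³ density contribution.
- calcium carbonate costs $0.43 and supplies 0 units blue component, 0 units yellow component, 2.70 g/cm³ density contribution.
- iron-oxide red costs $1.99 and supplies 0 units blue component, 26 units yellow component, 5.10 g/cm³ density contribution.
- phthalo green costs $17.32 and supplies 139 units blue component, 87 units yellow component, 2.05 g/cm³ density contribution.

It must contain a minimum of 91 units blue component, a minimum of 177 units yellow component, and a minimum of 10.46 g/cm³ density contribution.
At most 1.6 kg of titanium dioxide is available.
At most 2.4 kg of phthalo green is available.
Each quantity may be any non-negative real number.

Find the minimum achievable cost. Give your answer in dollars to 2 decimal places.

$20.53

Let x1 = kg of titanium dioxide, x2 = kg of calcium carbonate, x3 = kg of iron-oxide red, x4 = kg of phthalo green.
Minimize 3.73x1 + 0.43x2 + 1.99x3 + 17.32x4 with:
  139x4 ≥ 91   (blue component)
  26x3 + 87x4 ≥ 177   (yellow component)
  4.1x1 + 2.7x2 + 5.1x3 + 2.05x4 ≥ 10.46   (density contribution)
  x1 ≤ 1.6
  x4 ≤ 2.4
  x1, x2, x3, x4 ≥ 0.
The minimum-cost mix takes nothing from titanium dioxide, calcium carbonate — only iron-oxide red, phthalo green. Binding constraints: blue component and yellow component.
Solving gives x3 = 4.617, x4 = 0.6547.
Objective = 1.99·4.617 + 17.32·0.6547 = 20.5272.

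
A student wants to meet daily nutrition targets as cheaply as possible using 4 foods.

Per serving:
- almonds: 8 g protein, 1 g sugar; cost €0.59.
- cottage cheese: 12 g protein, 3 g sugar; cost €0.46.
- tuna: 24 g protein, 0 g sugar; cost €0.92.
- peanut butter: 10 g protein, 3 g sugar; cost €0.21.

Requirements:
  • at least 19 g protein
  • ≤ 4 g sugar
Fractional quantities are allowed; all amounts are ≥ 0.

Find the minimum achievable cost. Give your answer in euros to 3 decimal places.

€0.497

Let x1 = servings of almonds, x2 = servings of cottage cheese, x3 = servings of tuna, x4 = servings of peanut butter.
Minimize 0.59x1 + 0.46x2 + 0.92x3 + 0.21x4 with:
  8x1 + 12x2 + 24x3 + 10x4 ≥ 19   (protein)
  1x1 + 3x2 + 3x4 ≤ 4   (sugar)
  x1, x2, x3, x4 ≥ 0.
The cheapest feasible vertex uses only tuna, peanut butter; almonds, cottage cheese are not used. The protein and sugar requirements are met with equality.
That vertex is x3 = 0.2361, x4 = 1.333.
Total cost: 0.92·0.2361 + 0.21·1.333 = 0.49714.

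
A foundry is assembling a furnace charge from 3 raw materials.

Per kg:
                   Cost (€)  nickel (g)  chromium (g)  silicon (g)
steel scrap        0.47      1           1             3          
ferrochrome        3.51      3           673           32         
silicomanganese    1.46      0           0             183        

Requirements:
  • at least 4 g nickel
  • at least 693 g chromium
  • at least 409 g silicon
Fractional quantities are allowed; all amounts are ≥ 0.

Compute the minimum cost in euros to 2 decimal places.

€7.02

Treat it as an LP. Let x1 = kg of steel scrap, x2 = kg of ferrochrome, x3 = kg of silicomanganese.
Minimise 0.47x1 + 3.51x2 + 1.46x3 s.t.:
  1x1 + 3x2 ≥ 4   (nickel)
  1x1 + 673x2 ≥ 693   (chromium)
  3x1 + 32x2 + 183x3 ≥ 409   (silicon)
  x1, x2, x3 ≥ 0.
The optimal mix uses every input. Binding constraints: nickel, chromium, silicon.
Optimal quantities: steel scrap = 0.9149 kg, ferrochrome = 1.028 kg, silicomanganese = 2.04 kg.
Total cost: 0.47·0.9149 + 3.51·1.028 + 1.46·2.04 = 7.0167.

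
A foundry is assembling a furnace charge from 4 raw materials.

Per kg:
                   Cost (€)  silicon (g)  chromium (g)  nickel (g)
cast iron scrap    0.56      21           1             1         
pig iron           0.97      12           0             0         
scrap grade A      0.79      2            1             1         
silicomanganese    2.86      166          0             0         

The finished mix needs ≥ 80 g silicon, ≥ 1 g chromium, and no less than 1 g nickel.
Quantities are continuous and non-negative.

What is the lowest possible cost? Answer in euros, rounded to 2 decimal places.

Let x1 = kg of cast iron scrap, x2 = kg of pig iron, x3 = kg of scrap grade A, x4 = kg of silicomanganese.
Minimize 0.56x1 + 0.97x2 + 0.79x3 + 2.86x4 s.t.:
  21x1 + 12x2 + 2x3 + 166x4 ≥ 80   (silicon)
  1x1 + 1x3 ≥ 1   (chromium)
  1x1 + 1x3 ≥ 1   (nickel)
  x1, x2, x3, x4 ≥ 0.
The optimal basis is {cast iron scrap, silicomanganese}; pig iron, scrap grade A drop out. There the silicon, chromium, nickel constraints are tight.
Solving gives x1 = 1, x4 = 0.3554.
Total cost: 0.56·1 + 2.86·0.3554 = 1.5764.

€1.58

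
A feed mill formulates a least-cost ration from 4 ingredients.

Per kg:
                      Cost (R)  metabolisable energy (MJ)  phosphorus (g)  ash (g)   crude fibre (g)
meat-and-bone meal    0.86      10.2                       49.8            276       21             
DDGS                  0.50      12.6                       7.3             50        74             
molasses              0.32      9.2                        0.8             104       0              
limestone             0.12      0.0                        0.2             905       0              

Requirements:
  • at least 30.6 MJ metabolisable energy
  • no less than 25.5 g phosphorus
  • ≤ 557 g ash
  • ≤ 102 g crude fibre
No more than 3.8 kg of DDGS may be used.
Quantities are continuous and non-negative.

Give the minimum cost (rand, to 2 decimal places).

This is a linear program. Let x1 = kg of meat-and-bone meal, x2 = kg of DDGS, x3 = kg of molasses, x4 = kg of limestone.
Minimise 0.86x1 + 0.5x2 + 0.32x3 + 0.12x4 s.t.:
  10.2x1 + 12.6x2 + 9.2x3 ≥ 30.6   (metabolisable energy)
  49.8x1 + 7.3x2 + 0.8x3 + 0.2x4 ≥ 25.5   (phosphorus)
  276x1 + 50x2 + 104x3 + 905x4 ≤ 557   (ash)
  21x1 + 74x2 ≤ 102   (crude fibre)
  x2 ≤ 3.8
  x1, x2, x3, x4 ≥ 0.
At the optimum only meat-and-bone meal, DDGS, molasses are positive (limestone = 0). Binding constraints: metabolisable energy, phosphorus, crude fibre.
So meat-and-bone meal = 0.303 kg, DDGS = 1.292 kg, molasses = 1.22 kg.
Total cost: 0.86·0.303 + 0.5·1.292 + 0.32·1.22 = 1.2970.

R1.30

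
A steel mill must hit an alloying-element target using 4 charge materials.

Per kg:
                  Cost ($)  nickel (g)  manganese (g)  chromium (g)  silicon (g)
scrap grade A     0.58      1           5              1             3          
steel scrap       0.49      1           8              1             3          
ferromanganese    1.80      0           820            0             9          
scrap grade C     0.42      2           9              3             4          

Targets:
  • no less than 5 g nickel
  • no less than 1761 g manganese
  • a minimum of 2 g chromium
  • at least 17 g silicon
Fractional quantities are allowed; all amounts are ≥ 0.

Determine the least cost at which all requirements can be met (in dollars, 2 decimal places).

Let x1 = kg of scrap grade A, x2 = kg of steel scrap, x3 = kg of ferromanganese, x4 = kg of scrap grade C.
min 0.58x1 + 0.49x2 + 1.8x3 + 0.42x4 with:
  1x1 + 1x2 + 2x4 ≥ 5   (nickel)
  5x1 + 8x2 + 820x3 + 9x4 ≥ 1761   (manganese)
  1x1 + 1x2 + 3x4 ≥ 2   (chromium)
  3x1 + 3x2 + 9x3 + 4x4 ≥ 17   (silicon)
  x1, x2, x3, x4 ≥ 0.
The minimum-cost mix takes nothing from scrap grade A, steel scrap — only ferromanganese, scrap grade C. There the nickel and manganese constraints are tight.
That vertex is x3 = 2.12, x4 = 2.5.
Hence cost = 1.8·2.12 + 0.42·2.5 = $4.8660.

$4.87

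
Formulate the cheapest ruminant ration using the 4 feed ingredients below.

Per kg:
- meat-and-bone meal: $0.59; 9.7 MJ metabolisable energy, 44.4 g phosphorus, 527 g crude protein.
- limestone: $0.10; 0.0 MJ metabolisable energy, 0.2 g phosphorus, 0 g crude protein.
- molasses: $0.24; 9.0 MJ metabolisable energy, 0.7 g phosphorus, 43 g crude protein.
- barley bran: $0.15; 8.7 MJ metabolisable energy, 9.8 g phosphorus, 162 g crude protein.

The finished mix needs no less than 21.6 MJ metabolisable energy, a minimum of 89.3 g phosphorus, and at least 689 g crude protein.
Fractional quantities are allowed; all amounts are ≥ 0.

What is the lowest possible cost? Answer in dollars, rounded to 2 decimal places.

Treat it as an LP. Let x1 = kg of meat-and-bone meal, x2 = kg of limestone, x3 = kg of molasses, x4 = kg of barley bran.
min 0.59x1 + 0.1x2 + 0.24x3 + 0.15x4 subject to:
  9.7x1 + 9x3 + 8.7x4 ≥ 21.6   (metabolisable energy)
  44.4x1 + 0.2x2 + 0.7x3 + 9.8x4 ≥ 89.3   (phosphorus)
  527x1 + 43x3 + 162x4 ≥ 689   (crude protein)
  x1, x2, x3, x4 ≥ 0.
The cheapest feasible vertex uses only meat-and-bone meal, barley bran; limestone, molasses are not used. The metabolisable energy and phosphorus requirements are met with equality.
Solving gives x1 = 1.941, x4 = 0.3188.
Cost = 0.59·1.941 + 0.15·0.3188 = 1.1930.

$1.19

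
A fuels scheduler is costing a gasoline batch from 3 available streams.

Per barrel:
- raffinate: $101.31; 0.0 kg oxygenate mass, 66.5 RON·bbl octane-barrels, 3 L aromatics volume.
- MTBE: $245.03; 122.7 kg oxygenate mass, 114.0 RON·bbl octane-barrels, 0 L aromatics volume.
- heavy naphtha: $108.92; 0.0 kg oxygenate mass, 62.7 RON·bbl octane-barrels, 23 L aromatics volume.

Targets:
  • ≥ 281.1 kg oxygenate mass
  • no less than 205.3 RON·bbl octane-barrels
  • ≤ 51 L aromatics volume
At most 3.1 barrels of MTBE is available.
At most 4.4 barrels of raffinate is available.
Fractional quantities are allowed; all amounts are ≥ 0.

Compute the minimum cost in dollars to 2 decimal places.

This is a linear program. Let x1 = barrels of raffinate, x2 = barrels of MTBE, x3 = barrels of heavy naphtha.
Minimize 101.31x1 + 245.03x2 + 108.92x3 s.t.:
  122.7x2 ≥ 281.1   (oxygenate mass)
  66.5x1 + 114x2 + 62.7x3 ≥ 205.3   (octane-barrels)
  3x1 + 23x3 ≤ 51   (aromatics volume)
  x2 ≤ 3.1
  x1 ≤ 4.4
  x1, x2, x3 ≥ 0.
At the optimum only MTBE is positive (raffinate, heavy naphtha = 0). Binding constraint: oxygenate mass.
Optimal quantities: MTBE = 2.29095 barrels.
Total cost: 245.03·2.29095 = 561.3515.

$561.35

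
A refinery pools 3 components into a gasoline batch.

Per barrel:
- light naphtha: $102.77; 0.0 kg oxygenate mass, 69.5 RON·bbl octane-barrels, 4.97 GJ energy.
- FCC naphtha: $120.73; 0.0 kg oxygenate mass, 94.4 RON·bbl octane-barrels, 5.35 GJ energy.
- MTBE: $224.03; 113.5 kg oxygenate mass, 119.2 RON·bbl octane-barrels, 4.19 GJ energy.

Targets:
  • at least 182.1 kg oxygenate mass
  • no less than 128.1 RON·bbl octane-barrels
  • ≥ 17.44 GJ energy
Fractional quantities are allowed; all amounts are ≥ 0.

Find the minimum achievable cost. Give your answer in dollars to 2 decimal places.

$581.05

This is a linear program. Let x1 = barrels of light naphtha, x2 = barrels of FCC naphtha, x3 = barrels of MTBE.
Minimise 102.77x1 + 120.73x2 + 224.03x3 with:
  113.5x3 ≥ 182.1   (oxygenate mass)
  69.5x1 + 94.4x2 + 119.2x3 ≥ 128.1   (octane-barrels)
  4.97x1 + 5.35x2 + 4.19x3 ≥ 17.44   (energy)
  x1, x2, x3 ≥ 0.
The cheapest feasible vertex uses only light naphtha, MTBE; FCC naphtha is not used. Binding constraints: oxygenate mass and energy.
Solving gives x1 = 2.1564, x3 = 1.6044.
Cost = 102.77·2.1564 + 224.03·1.6044 = 581.0470.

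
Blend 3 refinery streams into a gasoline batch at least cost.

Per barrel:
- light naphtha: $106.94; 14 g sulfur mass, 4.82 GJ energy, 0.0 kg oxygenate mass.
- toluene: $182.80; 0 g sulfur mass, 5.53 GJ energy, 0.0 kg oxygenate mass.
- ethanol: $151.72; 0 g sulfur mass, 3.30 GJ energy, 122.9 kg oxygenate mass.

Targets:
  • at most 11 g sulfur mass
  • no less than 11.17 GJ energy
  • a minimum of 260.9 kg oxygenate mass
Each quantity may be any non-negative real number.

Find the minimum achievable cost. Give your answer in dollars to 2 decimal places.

$418.58

Let x1 = barrels of light naphtha, x2 = barrels of toluene, x3 = barrels of ethanol.
Minimize 106.94x1 + 182.8x2 + 151.72x3 subject to:
  14x1 ≤ 11   (sulfur mass)
  4.82x1 + 5.53x2 + 3.3x3 ≥ 11.17   (energy)
  122.9x3 ≥ 260.9   (oxygenate mass)
  x1, x2, x3 ≥ 0.
All 3 inputs are positive at the optimum. The sulfur mass, energy, oxygenate mass requirements are met with equality.
Optimal quantities: light naphtha = 0.785714 barrels, toluene = 0.0682469 barrels, ethanol = 2.12286 barrels.
Objective = 106.94·0.785714 + 182.8·0.0682469 + 151.72·2.12286 = 418.5801.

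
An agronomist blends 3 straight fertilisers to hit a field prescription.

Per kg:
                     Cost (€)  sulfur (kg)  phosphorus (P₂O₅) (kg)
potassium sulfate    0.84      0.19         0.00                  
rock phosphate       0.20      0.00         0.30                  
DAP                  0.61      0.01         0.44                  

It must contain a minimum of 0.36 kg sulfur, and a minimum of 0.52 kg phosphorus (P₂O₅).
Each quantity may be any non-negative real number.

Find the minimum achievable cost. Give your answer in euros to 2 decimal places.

€1.94

Let x1 = kg of potassium sulfate, x2 = kg of rock phosphate, x3 = kg of DAP.
min 0.84x1 + 0.2x2 + 0.61x3 subject to:
  0.19x1 + 0.01x3 ≥ 0.36   (sulfur)
  0.3x2 + 0.44x3 ≥ 0.52   (phosphorus (P₂O₅))
  x1, x2, x3 ≥ 0.
At the optimum only potassium sulfate, rock phosphate are positive (DAP = 0). Binding constraints: sulfur and phosphorus (P₂O₅).
That vertex is x1 = 1.895, x2 = 1.733.
Cost = 0.84·1.895 + 0.2·1.733 = 1.9384.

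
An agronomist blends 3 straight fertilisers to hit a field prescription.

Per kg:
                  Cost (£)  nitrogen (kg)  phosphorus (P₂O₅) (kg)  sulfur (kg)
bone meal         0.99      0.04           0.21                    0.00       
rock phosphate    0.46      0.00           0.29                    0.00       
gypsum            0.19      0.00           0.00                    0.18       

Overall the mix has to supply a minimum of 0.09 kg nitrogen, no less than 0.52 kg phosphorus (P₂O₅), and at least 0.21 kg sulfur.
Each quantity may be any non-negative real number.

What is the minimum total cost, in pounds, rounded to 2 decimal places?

£2.52

Let x1 = kg of bone meal, x2 = kg of rock phosphate, x3 = kg of gypsum.
min 0.99x1 + 0.46x2 + 0.19x3 with:
  0.04x1 ≥ 0.09   (nitrogen)
  0.21x1 + 0.29x2 ≥ 0.52   (phosphorus (P₂O₅))
  0.18x3 ≥ 0.21   (sulfur)
  x1, x2, x3 ≥ 0.
The optimal mix uses every input. There the nitrogen, phosphorus (P₂O₅), sulfur constraints are tight.
That vertex is x1 = 2.25, x2 = 0.1638, x3 = 1.167.
Hence cost = 0.99·2.25 + 0.46·0.1638 + 0.19·1.167 = £2.5246.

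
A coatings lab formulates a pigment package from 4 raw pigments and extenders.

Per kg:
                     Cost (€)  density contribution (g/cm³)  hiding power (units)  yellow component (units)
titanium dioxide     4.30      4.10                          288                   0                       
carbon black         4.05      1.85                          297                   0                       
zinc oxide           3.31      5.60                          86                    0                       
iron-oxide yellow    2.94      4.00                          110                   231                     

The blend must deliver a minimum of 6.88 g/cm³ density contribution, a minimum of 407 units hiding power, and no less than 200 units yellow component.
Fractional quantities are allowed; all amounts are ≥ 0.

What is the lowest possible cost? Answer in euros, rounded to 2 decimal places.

€7.04

Set it up as a linear program. Let x1 = kg of titanium dioxide, x2 = kg of carbon black, x3 = kg of zinc oxide, x4 = kg of iron-oxide yellow.
Minimize 4.3x1 + 4.05x2 + 3.31x3 + 2.94x4 subject to:
  4.1x1 + 1.85x2 + 5.6x3 + 4x4 ≥ 6.88   (density contribution)
  288x1 + 297x2 + 86x3 + 110x4 ≥ 407   (hiding power)
  231x4 ≥ 200   (yellow component)
  x1, x2, x3, x4 ≥ 0.
The minimum-cost mix takes nothing from zinc oxide — only titanium dioxide, carbon black, iron-oxide yellow. There the density contribution, hiding power, yellow component constraints are tight.
So titanium dioxide = 0.6396 kg, carbon black = 0.4295 kg, iron-oxide yellow = 0.8658 kg.
Objective = 4.3·0.6396 + 4.05·0.4295 + 2.94·0.8658 = 7.0352.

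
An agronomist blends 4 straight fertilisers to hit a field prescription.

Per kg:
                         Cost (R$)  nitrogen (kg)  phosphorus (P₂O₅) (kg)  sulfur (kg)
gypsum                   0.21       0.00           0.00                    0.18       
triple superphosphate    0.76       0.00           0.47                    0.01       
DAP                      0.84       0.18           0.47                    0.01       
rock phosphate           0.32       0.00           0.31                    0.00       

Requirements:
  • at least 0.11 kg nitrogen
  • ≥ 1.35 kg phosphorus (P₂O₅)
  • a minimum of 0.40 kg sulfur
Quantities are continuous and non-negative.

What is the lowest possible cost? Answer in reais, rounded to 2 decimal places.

R$2.07

This is a linear program. Let x1 = kg of gypsum, x2 = kg of triple superphosphate, x3 = kg of DAP, x4 = kg of rock phosphate.
Minimize 0.21x1 + 0.76x2 + 0.84x3 + 0.32x4 s.t.:
  0.18x3 ≥ 0.11   (nitrogen)
  0.47x2 + 0.47x3 + 0.31x4 ≥ 1.35   (phosphorus (P₂O₅))
  0.18x1 + 0.01x2 + 0.01x3 ≥ 0.4   (sulfur)
  x1, x2, x3, x4 ≥ 0.
At the optimum only gypsum, DAP, rock phosphate are positive (triple superphosphate = 0). The nitrogen, phosphorus (P₂O₅), sulfur requirements are met with equality.
Optimal quantities: gypsum = 2.188 kg, DAP = 0.6111 kg, rock phosphate = 3.428 kg.
Hence cost = 0.21·2.188 + 0.84·0.6111 + 0.32·3.428 = R$2.0698.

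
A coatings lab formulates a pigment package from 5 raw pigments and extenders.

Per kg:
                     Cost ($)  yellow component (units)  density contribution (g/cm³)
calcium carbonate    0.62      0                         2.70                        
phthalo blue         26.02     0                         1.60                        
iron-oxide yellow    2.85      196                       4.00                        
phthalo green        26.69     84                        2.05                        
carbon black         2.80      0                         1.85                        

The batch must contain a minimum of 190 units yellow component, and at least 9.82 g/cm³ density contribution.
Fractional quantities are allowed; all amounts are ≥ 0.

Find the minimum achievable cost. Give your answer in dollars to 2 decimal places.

Let x1 = kg of calcium carbonate, x2 = kg of phthalo blue, x3 = kg of iron-oxide yellow, x4 = kg of phthalo green, x5 = kg of carbon black.
Minimise 0.62x1 + 26.02x2 + 2.85x3 + 26.69x4 + 2.8x5 s.t.:
  196x3 + 84x4 ≥ 190   (yellow component)
  2.7x1 + 1.6x2 + 4x3 + 2.05x4 + 1.85x5 ≥ 9.82   (density contribution)
  x1, x2, x3, x4, x5 ≥ 0.
The minimum-cost mix takes nothing from phthalo blue, phthalo green, carbon black — only calcium carbonate, iron-oxide yellow. The yellow component and density contribution requirements are met with equality.
Optimal quantities: calcium carbonate = 2.201 kg, iron-oxide yellow = 0.9694 kg.
Cost = 0.62·2.201 + 2.85·0.9694 = 4.1274.

$4.13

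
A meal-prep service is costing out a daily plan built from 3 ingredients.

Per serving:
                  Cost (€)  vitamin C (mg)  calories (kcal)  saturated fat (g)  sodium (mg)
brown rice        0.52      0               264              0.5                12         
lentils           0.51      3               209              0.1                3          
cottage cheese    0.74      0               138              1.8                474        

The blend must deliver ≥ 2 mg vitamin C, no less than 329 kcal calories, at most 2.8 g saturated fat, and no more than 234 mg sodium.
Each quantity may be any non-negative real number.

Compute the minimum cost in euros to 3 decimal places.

€0.714

Let x1 = servings of brown rice, x2 = servings of lentils, x3 = servings of cottage cheese.
Minimize 0.52x1 + 0.51x2 + 0.74x3 s.t.:
  3x2 ≥ 2   (vitamin C)
  264x1 + 209x2 + 138x3 ≥ 329   (calories)
  0.5x1 + 0.1x2 + 1.8x3 ≤ 2.8   (saturated fat)
  12x1 + 3x2 + 474x3 ≤ 234   (sodium)
  x1, x2, x3 ≥ 0.
The cheapest feasible vertex uses only brown rice, lentils; cottage cheese is not used. Binding constraints: vitamin C and calories.
Optimal quantities: brown rice = 0.7184 servings, lentils = 0.6667 servings.
Cost = 0.52·0.7184 + 0.51·0.6667 = 0.71359.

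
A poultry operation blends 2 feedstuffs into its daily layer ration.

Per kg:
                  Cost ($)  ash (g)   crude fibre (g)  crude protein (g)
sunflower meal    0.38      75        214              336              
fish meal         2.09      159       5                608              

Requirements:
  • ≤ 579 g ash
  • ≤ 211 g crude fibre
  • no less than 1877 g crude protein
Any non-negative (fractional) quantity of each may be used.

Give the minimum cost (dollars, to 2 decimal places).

$5.73

This is a linear program. Let x1 = kg of sunflower meal, x2 = kg of fish meal.
Minimise 0.38x1 + 2.09x2 with:
  75x1 + 159x2 ≤ 579   (ash)
  214x1 + 5x2 ≤ 211   (crude fibre)
  336x1 + 608x2 ≥ 1877   (crude protein)
  x1, x2 ≥ 0.
Both inputs are positive at the optimum. The crude fibre and crude protein requirements are met with equality.
That vertex is x1 = 0.92581, x2 = 2.5755.
Cost = 0.38·0.92581 + 2.09·2.5755 = 5.7346.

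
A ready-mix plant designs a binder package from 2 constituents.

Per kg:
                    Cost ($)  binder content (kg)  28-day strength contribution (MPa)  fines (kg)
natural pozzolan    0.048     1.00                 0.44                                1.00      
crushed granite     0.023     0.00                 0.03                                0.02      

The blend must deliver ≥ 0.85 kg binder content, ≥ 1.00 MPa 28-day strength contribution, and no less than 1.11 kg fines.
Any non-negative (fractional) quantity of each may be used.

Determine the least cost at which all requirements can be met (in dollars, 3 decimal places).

$0.109

Set it up as a linear program. Let x1 = kg of natural pozzolan, x2 = kg of crushed granite.
Minimize 0.048x1 + 0.023x2 with:
  1x1 ≥ 0.85   (binder content)
  0.44x1 + 0.03x2 ≥ 1   (28-day strength contribution)
  1x1 + 0.02x2 ≥ 1.11   (fines)
  x1, x2 ≥ 0.
The cheapest feasible vertex uses only natural pozzolan; crushed granite is not used. The 28-day strength contribution requirement is met with equality.
So natural pozzolan = 2.273 kg.
Total cost: 0.048·2.273 = 0.10910.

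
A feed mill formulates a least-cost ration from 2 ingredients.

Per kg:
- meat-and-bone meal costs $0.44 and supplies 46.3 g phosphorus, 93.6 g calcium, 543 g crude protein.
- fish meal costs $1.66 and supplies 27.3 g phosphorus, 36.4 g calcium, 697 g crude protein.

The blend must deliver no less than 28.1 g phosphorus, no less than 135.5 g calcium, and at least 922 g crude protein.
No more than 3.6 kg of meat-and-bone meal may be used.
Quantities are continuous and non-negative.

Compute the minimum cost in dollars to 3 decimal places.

$0.747

This is a linear program. Let x1 = kg of meat-and-bone meal, x2 = kg of fish meal.
Minimise 0.44x1 + 1.66x2 with:
  46.3x1 + 27.3x2 ≥ 28.1   (phosphorus)
  93.6x1 + 36.4x2 ≥ 135.5   (calcium)
  543x1 + 697x2 ≥ 922   (crude protein)
  x1 ≤ 3.6
  x1, x2 ≥ 0.
The minimum-cost mix takes nothing from fish meal — only meat-and-bone meal. The crude protein requirement is met with equality.
Solving gives x1 = 1.698.
Hence cost = 0.44·1.698 = $0.74712.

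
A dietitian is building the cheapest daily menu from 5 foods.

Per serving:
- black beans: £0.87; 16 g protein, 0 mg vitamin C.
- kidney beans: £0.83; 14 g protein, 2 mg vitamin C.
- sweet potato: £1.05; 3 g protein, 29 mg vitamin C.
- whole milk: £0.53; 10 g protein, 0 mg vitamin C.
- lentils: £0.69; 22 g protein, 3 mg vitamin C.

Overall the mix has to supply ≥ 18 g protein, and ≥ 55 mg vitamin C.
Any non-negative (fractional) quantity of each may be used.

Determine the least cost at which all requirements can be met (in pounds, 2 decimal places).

This is a linear program. Let x1 = servings of black beans, x2 = servings of kidney beans, x3 = servings of sweet potato, x4 = servings of whole milk, x5 = servings of lentils.
Minimize 0.87x1 + 0.83x2 + 1.05x3 + 0.53x4 + 0.69x5 subject to:
  16x1 + 14x2 + 3x3 + 10x4 + 22x5 ≥ 18   (protein)
  2x2 + 29x3 + 3x5 ≥ 55   (vitamin C)
  x1, x2, x3, x4, x5 ≥ 0.
The cheapest feasible vertex uses only sweet potato, lentils; black beans, kidney beans, whole milk are not used. Binding constraints: protein and vitamin C.
Solving gives x3 = 1.838, x5 = 0.5676.
Total cost: 1.05·1.838 + 0.69·0.5676 = 2.3215.

£2.32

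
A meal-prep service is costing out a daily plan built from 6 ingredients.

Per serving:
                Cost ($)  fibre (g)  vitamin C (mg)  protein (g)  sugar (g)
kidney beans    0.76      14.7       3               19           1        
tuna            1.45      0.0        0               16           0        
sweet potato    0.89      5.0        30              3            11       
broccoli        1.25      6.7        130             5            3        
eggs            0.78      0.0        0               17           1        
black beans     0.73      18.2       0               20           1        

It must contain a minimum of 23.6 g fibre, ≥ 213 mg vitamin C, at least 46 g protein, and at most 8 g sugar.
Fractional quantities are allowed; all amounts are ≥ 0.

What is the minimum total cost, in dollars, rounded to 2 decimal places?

$3.43

This is a linear program. Let x1 = servings of kidney beans, x2 = servings of tuna, x3 = servings of sweet potato, x4 = servings of broccoli, x5 = servings of eggs, x6 = servings of black beans.
Minimize 0.76x1 + 1.45x2 + 0.89x3 + 1.25x4 + 0.78x5 + 0.73x6 subject to:
  14.7x1 + 5x3 + 6.7x4 + 18.2x6 ≥ 23.6   (fibre)
  3x1 + 30x3 + 130x4 ≥ 213   (vitamin C)
  19x1 + 16x2 + 3x3 + 5x4 + 17x5 + 20x6 ≥ 46   (protein)
  1x1 + 11x3 + 3x4 + 1x5 + 1x6 ≤ 8   (sugar)
  x1, x2, x3, x4, x5, x6 ≥ 0.
The optimal basis is {broccoli, black beans}; kidney beans, tuna, sweet potato, eggs drop out. The vitamin C and protein requirements are met with equality.
That vertex is x4 = 1.638, x6 = 1.89.
Objective = 1.25·1.638 + 0.73·1.89 = 3.4272.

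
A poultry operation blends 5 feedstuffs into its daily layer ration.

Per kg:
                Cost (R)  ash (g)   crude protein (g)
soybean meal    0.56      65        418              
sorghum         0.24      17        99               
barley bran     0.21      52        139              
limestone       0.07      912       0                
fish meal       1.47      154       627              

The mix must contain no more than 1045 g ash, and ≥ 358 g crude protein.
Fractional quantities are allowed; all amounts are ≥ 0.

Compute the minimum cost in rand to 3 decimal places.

R0.480

Treat it as an LP. Let x1 = kg of soybean meal, x2 = kg of sorghum, x3 = kg of barley bran, x4 = kg of limestone, x5 = kg of fish meal.
Minimise 0.56x1 + 0.24x2 + 0.21x3 + 0.07x4 + 1.47x5 with:
  65x1 + 17x2 + 52x3 + 912x4 + 154x5 ≤ 1045   (ash)
  418x1 + 99x2 + 139x3 + 627x5 ≥ 358   (crude protein)
  x1, x2, x3, x4, x5 ≥ 0.
The optimal basis is {soybean meal}; sorghum, barley bran, limestone, fish meal drop out. Binding constraint: crude protein.
That vertex is x1 = 0.8565.
Hence cost = 0.56·0.8565 = R0.47964.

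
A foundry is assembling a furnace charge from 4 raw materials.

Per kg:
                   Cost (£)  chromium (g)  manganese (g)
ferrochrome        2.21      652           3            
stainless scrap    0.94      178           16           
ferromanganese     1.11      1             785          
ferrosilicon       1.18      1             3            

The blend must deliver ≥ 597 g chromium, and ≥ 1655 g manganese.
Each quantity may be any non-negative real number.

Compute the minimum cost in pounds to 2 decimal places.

Treat it as an LP. Let x1 = kg of ferrochrome, x2 = kg of stainless scrap, x3 = kg of ferromanganese, x4 = kg of ferrosilicon.
Minimize 2.21x1 + 0.94x2 + 1.11x3 + 1.18x4 s.t.:
  652x1 + 178x2 + 1x3 + 1x4 ≥ 597   (chromium)
  3x1 + 16x2 + 785x3 + 3x4 ≥ 1655   (manganese)
  x1, x2, x3, x4 ≥ 0.
The cheapest feasible vertex uses only ferrochrome, ferromanganese; stainless scrap, ferrosilicon are not used. There the chromium and manganese constraints are tight.
Optimal quantities: ferrochrome = 0.9124 kg, ferromanganese = 2.105 kg.
Cost = 2.21·0.9124 + 1.11·2.105 = 4.3530.

£4.35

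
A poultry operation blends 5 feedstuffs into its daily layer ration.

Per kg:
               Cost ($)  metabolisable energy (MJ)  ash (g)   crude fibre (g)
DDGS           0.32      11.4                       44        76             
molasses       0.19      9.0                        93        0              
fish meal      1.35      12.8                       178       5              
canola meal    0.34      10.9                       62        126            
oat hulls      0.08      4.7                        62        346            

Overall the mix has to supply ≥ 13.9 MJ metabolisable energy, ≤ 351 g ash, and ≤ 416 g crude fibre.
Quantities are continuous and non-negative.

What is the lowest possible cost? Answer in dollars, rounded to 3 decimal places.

$0.270

Let x1 = kg of DDGS, x2 = kg of molasses, x3 = kg of fish meal, x4 = kg of canola meal, x5 = kg of oat hulls.
min 0.32x1 + 0.19x2 + 1.35x3 + 0.34x4 + 0.08x5 s.t.:
  11.4x1 + 9x2 + 12.8x3 + 10.9x4 + 4.7x5 ≥ 13.9   (metabolisable energy)
  44x1 + 93x2 + 178x3 + 62x4 + 62x5 ≤ 351   (ash)
  76x1 + 5x3 + 126x4 + 346x5 ≤ 416   (crude fibre)
  x1, x2, x3, x4, x5 ≥ 0.
The minimum-cost mix takes nothing from DDGS, fish meal, canola meal — only molasses, oat hulls. The metabolisable energy and crude fibre requirements are met with equality.
Solving gives x2 = 0.9166, x5 = 1.202.
Total cost: 0.19·0.9166 + 0.08·1.202 = 0.27031.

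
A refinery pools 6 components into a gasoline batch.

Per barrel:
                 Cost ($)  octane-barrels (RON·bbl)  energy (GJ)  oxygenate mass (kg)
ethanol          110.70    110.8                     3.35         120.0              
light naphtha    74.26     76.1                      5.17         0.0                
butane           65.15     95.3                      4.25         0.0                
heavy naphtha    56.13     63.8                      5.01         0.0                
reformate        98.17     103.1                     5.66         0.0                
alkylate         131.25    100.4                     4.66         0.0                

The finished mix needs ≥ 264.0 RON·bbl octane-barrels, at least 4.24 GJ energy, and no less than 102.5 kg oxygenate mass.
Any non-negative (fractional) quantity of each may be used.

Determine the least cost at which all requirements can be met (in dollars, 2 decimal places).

$210.33

This is a linear program. Let x1 = barrels of ethanol, x2 = barrels of light naphtha, x3 = barrels of butane, x4 = barrels of heavy naphtha, x5 = barrels of reformate, x6 = barrels of alkylate.
Minimize 110.7x1 + 74.26x2 + 65.15x3 + 56.13x4 + 98.17x5 + 131.25x6 with:
  110.8x1 + 76.1x2 + 95.3x3 + 63.8x4 + 103.1x5 + 100.4x6 ≥ 264   (octane-barrels)
  3.35x1 + 5.17x2 + 4.25x3 + 5.01x4 + 5.66x5 + 4.66x6 ≥ 4.24   (energy)
  120x1 ≥ 102.5   (oxygenate mass)
  x1, x2, x3, x4, x5, x6 ≥ 0.
At the optimum only ethanol, butane are positive (light naphtha, heavy naphtha, reformate, alkylate = 0). There the octane-barrels and oxygenate mass constraints are tight.
Solving gives x1 = 0.8542, x3 = 1.777.
Hence cost = 110.7·0.8542 + 65.15·1.777 = $210.3315.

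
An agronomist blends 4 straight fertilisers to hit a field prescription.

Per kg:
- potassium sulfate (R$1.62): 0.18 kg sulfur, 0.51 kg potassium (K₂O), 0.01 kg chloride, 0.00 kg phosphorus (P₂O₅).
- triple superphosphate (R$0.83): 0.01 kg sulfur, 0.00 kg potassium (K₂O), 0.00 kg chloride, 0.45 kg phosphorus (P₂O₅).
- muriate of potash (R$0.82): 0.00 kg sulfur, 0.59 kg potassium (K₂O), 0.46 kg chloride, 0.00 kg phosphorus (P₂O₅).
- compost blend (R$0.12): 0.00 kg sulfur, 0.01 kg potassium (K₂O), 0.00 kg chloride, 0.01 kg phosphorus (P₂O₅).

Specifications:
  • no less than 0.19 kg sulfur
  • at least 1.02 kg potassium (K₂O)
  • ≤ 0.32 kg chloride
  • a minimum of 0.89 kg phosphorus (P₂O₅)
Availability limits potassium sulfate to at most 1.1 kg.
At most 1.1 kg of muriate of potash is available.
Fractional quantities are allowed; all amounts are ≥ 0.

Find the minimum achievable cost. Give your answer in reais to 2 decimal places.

R$4.61

Set it up as a linear program. Let x1 = kg of potassium sulfate, x2 = kg of triple superphosphate, x3 = kg of muriate of potash, x4 = kg of compost blend.
min 1.62x1 + 0.83x2 + 0.82x3 + 0.12x4 with:
  0.18x1 + 0.01x2 ≥ 0.19   (sulfur)
  0.51x1 + 0.59x3 + 0.01x4 ≥ 1.02   (potassium (K₂O))
  0.01x1 + 0.46x3 ≤ 0.32   (chloride)
  0.45x2 + 0.01x4 ≥ 0.89   (phosphorus (P₂O₅))
  x1 ≤ 1.1
  x3 ≤ 1.1
  x1, x2, x3, x4 ≥ 0.
The optimal mix uses every input. Binding constraints: potassium (K₂O), chloride, phosphorus (P₂O₅), the potassium sulfate cap.
Solving gives x1 = 1.1, x2 = 1.839, x3 = 0.6717, x4 = 6.267.
Objective = 1.62·1.1 + 0.83·1.839 + 0.82·0.6717 + 0.12·6.267 = 4.6112.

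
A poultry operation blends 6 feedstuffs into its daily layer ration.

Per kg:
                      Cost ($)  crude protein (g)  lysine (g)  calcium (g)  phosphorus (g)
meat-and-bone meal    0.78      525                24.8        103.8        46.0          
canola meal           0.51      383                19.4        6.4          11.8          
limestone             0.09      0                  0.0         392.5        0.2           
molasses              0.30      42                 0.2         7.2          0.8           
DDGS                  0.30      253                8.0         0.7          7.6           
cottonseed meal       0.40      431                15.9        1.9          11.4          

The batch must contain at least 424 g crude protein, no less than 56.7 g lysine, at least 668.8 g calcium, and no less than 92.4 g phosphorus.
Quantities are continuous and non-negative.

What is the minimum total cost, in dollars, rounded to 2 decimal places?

$1.82

Set it up as a linear program. Let x1 = kg of meat-and-bone meal, x2 = kg of canola meal, x3 = kg of limestone, x4 = kg of molasses, x5 = kg of DDGS, x6 = kg of cottonseed meal.
min 0.78x1 + 0.51x2 + 0.09x3 + 0.3x4 + 0.3x5 + 0.4x6 subject to:
  525x1 + 383x2 + 42x4 + 253x5 + 431x6 ≥ 424   (crude protein)
  24.8x1 + 19.4x2 + 0.2x4 + 8x5 + 15.9x6 ≥ 56.7   (lysine)
  103.8x1 + 6.4x2 + 392.5x3 + 7.2x4 + 0.7x5 + 1.9x6 ≥ 668.8   (calcium)
  46x1 + 11.8x2 + 0.2x3 + 0.8x4 + 7.6x5 + 11.4x6 ≥ 92.4   (phosphorus)
  x1, x2, x3, x4, x5, x6 ≥ 0.
The minimum-cost mix takes nothing from canola meal, molasses, DDGS — only meat-and-bone meal, limestone, cottonseed meal. The lysine, calcium, phosphorus requirements are met with equality.
Solving gives x1 = 1.825, x3 = 1.218, x6 = 0.7193.
Cost = 0.78·1.825 + 0.09·1.218 + 0.4·0.7193 = 1.8208.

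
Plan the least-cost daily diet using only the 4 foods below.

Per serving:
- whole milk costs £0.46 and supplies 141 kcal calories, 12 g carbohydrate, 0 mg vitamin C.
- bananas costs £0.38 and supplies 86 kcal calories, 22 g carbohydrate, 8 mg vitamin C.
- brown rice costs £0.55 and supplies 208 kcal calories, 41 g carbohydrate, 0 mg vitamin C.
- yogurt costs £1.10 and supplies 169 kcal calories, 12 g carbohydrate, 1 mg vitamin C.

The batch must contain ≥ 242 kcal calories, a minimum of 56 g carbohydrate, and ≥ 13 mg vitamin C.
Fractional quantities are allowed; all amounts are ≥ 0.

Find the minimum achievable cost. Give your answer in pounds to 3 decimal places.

Set it up as a linear program. Let x1 = servings of whole milk, x2 = servings of bananas, x3 = servings of brown rice, x4 = servings of yogurt.
Minimise 0.46x1 + 0.38x2 + 0.55x3 + 1.1x4 s.t.:
  141x1 + 86x2 + 208x3 + 169x4 ≥ 242   (calories)
  12x1 + 22x2 + 41x3 + 12x4 ≥ 56   (carbohydrate)
  8x2 + 1x4 ≥ 13   (vitamin C)
  x1, x2, x3, x4 ≥ 0.
At the optimum only bananas, brown rice are positive (whole milk, yogurt = 0). The carbohydrate and vitamin C requirements are met with equality.
That vertex is x2 = 1.625, x3 = 0.4939.
Cost = 0.38·1.625 + 0.55·0.4939 = 0.88915.

£0.889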